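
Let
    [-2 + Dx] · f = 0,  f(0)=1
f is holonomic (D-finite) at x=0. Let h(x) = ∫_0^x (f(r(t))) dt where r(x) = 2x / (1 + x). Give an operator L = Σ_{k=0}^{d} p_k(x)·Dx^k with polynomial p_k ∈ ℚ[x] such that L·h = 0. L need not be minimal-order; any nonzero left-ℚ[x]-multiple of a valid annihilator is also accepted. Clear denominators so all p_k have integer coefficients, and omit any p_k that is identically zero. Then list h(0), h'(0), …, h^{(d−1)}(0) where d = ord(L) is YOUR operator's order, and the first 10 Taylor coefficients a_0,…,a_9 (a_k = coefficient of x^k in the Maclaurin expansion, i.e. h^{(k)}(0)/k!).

L = -4·Dx + (1 + 2·x + x^2)·Dx^2  (order 2).
h: a_k = 0, 1, 2, 4/3, -1/3, -4/15, 14/45, -44/315, -17/630, 316/2835, …
ICs: h(0) = 0, h′(0) = 1.

f: a_k = 1, 2, 2, 4/3, 2/3, 4/15, 4/45, 8/315, 2/315, 4/2835, …
Substitute x→r, Dx→(1/r')Dx; clear ⇒ L₀.
h=∫h₀ ⇒ L = L₀·Dx.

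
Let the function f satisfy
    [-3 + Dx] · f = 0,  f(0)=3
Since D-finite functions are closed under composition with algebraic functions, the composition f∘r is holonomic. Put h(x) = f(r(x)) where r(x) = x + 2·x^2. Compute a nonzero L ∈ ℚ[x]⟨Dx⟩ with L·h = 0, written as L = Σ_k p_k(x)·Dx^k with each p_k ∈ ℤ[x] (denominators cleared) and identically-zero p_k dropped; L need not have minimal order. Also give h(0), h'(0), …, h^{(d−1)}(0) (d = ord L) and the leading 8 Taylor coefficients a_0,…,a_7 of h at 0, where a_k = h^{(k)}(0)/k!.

L = (-3 - 12·x) + Dx  (order 1).
h: a_k = 3, 9, 63/2, 135/2, 1161/8, 9963/40, 33183/80, 338661/560, …
ICs: h(0) = 3.

f: a_k = 3, 9, 27/2, 27/2, 81/8, 243/40, 243/80, 729/560, …
L₀ from L_f via x↦r, Dx↦r'^{-1}Dx.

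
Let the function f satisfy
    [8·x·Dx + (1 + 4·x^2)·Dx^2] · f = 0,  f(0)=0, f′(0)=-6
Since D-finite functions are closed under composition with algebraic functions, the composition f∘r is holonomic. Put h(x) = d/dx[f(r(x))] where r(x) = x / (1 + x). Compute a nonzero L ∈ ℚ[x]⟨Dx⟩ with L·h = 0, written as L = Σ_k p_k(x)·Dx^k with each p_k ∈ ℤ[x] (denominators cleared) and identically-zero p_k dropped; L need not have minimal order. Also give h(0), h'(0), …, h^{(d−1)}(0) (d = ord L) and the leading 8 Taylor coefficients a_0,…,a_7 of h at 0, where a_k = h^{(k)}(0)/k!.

f: a_k = 0, -6, 0, 8, 0, -96/5, 0, 384/7, …
Substitute x→r, Dx→(1/r')Dx; clear ⇒ L₀.
h=h₀': d/dx-closure on L₀ ⇒ L.
L = (2 + 10·x) + (1 + 2·x + 5·x^2)·Dx  (order 1).
h: a_k = -6, 12, 6, -72, 114, 132, -834, 1008, …
ICs: h(0) = -6.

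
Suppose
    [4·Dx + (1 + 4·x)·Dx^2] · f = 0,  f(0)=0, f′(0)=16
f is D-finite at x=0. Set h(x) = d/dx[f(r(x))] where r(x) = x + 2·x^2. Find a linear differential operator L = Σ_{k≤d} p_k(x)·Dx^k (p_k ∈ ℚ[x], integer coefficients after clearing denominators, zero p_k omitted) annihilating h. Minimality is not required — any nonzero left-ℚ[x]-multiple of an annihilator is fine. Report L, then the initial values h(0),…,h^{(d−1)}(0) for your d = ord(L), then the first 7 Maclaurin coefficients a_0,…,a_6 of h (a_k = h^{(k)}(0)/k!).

L = (16·x + 32·x^2) + (1 + 8·x + 24·x^2 + 32·x^3)·Dx  (order 1).
h: a_k = 16, 0, -128, 512, -1024, 0, 8192, …
ICs: h(0) = 16.

f: a_k = 0, 16, -32, 256/3, -256, 4096/5, -8192/3, …
h₀=f(r): pull back L_f along r ⇒ L₀.
Derive L from L₀ (diff closure).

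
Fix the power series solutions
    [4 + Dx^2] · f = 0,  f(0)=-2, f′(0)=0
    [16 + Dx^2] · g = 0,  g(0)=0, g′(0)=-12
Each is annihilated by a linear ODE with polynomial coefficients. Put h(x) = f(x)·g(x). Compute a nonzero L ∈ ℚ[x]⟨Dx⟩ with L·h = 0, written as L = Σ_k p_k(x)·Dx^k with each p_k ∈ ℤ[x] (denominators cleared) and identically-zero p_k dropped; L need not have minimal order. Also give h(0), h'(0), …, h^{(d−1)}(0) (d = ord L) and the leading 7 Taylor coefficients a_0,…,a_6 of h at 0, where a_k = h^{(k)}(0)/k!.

f: a_k = -2, 0, 4, 0, -4/3, 0, 8/45, …
g: a_k = 0, -12, 0, 32, 0, -128/5, 0, …
L₀ := L_f ⊗_s L_g (sym. prod.), ord ≤ 4.
L = 144 + 40·Dx^2 + Dx^4  (order 4).
h: a_k = 0, 24, 0, -112, 0, 976/5, 0, …
ICs: h(0) = 0, h′(0) = 24, h′′(0) = 0, h′′′(0) = -672.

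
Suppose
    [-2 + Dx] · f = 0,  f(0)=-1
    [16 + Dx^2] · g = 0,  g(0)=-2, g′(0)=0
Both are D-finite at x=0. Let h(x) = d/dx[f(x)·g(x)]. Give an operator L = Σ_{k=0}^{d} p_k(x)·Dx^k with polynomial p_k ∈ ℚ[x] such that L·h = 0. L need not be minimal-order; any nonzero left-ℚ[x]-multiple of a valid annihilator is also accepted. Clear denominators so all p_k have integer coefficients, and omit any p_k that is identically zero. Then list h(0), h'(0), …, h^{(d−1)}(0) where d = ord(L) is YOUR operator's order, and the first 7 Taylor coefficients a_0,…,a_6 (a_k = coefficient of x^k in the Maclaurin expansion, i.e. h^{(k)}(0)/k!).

f: a_k = -1, -2, -2, -4/3, -2/3, -4/15, -4/45, …
g: a_k = -2, 0, 16, 0, -64/3, 0, 512/45, …
Sym-product of L_f,L_g gives L₀ (≤ ord 2).
Derive L from L₀ (diff closure).
L = 20 - 4·Dx + Dx^2  (order 2).
h: a_k = 4, -24, -88, -112/3, 328/3, 624/5, 464/45, …
ICs: h(0) = 4, h′(0) = -24.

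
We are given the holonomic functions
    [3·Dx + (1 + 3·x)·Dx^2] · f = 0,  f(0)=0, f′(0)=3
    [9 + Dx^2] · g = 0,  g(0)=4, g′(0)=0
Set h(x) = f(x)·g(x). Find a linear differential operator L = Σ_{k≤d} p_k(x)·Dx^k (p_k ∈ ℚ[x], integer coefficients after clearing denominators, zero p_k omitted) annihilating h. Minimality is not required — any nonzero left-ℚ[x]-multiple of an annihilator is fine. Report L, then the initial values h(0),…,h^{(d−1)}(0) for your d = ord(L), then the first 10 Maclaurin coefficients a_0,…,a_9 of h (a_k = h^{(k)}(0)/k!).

L = (-81 + 486·x + 4617·x^2 + 11664·x^3 + 8748·x^4) + (36 + 540·x + 1944·x^2 + 1944·x^3)·Dx + (180·x + 1134·x^2 + 2592·x^3 + 1944·x^4)·Dx^2 + (4 + 60·x + 216·x^2 + 216·x^3)·Dx^3 + (1 + 14·x + 69·x^2 + 144·x^3 + 108·x^4)·Dx^4  (order 4).
h: a_k = 0, 12, -18, -18, 0, 729/10, -729/4, 67797/140, -26973/20, 839079/224, …
ICs: h(0) = 0, h′(0) = 12, h′′(0) = -36, h′′′(0) = -108.

f: a_k = 0, 3, -9/2, 9, -81/4, 243/5, -243/2, 2187/7, -6561/8, 2187, …
g: a_k = 4, 0, -18, 0, 27/2, 0, -81/20, 0, 729/1120, 0, …
Product ⇒ symmetric product L₀, ord ≤ 4.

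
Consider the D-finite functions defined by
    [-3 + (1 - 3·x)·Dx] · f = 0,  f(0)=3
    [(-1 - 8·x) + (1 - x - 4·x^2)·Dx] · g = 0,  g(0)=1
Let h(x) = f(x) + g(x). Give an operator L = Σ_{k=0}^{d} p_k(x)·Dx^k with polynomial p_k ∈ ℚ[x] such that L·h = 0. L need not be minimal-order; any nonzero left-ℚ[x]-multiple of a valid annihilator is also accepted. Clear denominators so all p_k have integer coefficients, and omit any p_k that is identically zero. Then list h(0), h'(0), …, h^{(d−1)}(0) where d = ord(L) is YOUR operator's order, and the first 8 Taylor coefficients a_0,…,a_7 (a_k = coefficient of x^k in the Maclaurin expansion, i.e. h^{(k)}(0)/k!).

f: a_k = 3, 9, 27, 81, 243, 729, 2187, 6561, …
g: a_k = 1, 1, 5, 9, 29, 65, 181, 441, …
L₀ := lclm(L_f,L_g); ord L₀ ≤ 1+1.
L = (6 - 72·x + 144·x^2 - 144·x^3) + (4 - 84·x^2 + 252·x^3 - 288·x^4)·Dx + (-1 + 8·x - 21·x^2 + 8·x^3 + 54·x^4 - 72·x^5)·Dx^2  (order 2).
h: a_k = 4, 10, 32, 90, 272, 794, 2368, 7002, …
ICs: h(0) = 4, h′(0) = 10.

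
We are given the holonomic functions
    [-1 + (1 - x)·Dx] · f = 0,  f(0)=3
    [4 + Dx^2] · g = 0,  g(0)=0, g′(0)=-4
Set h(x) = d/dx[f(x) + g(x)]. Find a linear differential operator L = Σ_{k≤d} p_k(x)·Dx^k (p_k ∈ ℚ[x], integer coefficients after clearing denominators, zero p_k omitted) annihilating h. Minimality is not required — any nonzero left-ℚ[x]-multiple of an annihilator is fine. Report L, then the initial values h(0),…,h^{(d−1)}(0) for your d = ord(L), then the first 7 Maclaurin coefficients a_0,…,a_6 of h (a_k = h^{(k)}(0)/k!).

f: a_k = 3, 3, 3, 3, 3, 3, 3, …
g: a_k = 0, -4, 0, 8/3, 0, -8/15, 0, …
L₀ := lclm(L_f,L_g); ord L₀ ≤ 1+2.
Derive L from L₀ (diff closure).
L = (64 - 32·x + 16·x^2) + (-20 + 36·x - 24·x^2 + 8·x^3)·Dx + (16 - 8·x + 4·x^2)·Dx^2 + (-5 + 9·x - 6·x^2 + 2·x^3)·Dx^3  (order 3).
h: a_k = -1, 6, 17, 12, 37/3, 18, 961/45, …
ICs: h(0) = -1, h′(0) = 6, h′′(0) = 34.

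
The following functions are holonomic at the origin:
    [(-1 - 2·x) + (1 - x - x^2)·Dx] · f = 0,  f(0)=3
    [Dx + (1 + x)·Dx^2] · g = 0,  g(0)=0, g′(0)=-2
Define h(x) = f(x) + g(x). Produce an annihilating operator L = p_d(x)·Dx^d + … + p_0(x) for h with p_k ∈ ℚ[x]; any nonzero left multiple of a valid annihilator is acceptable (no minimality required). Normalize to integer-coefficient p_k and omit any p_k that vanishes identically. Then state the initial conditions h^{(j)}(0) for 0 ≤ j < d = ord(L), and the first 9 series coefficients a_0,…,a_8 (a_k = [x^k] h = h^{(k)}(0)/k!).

L = (26 + 70·x + 76·x^2 + 36·x^3 + 12·x^4)·Dx + (16 + 84·x + 160·x^2 + 144·x^3 + 74·x^4 + 20·x^5)·Dx^2 + (-5 - 11·x + x^2 + 23·x^3 + 29·x^4 + 17·x^5 + 4·x^6)·Dx^3  (order 3).
h: a_k = 3, 1, 7, 25/3, 31/2, 118/5, 118/3, 439/7, 409/4, …
ICs: h(0) = 3, h′(0) = 1, h′′(0) = 14.

f: a_k = 3, 3, 6, 9, 15, 24, 39, 63, 102, …
g: a_k = 0, -2, 1, -2/3, 1/2, -2/5, 1/3, -2/7, 1/4, …
Sum ⇒ L₀ = lclm(L_f,L_g) in ℚ(x)⟨Dx⟩.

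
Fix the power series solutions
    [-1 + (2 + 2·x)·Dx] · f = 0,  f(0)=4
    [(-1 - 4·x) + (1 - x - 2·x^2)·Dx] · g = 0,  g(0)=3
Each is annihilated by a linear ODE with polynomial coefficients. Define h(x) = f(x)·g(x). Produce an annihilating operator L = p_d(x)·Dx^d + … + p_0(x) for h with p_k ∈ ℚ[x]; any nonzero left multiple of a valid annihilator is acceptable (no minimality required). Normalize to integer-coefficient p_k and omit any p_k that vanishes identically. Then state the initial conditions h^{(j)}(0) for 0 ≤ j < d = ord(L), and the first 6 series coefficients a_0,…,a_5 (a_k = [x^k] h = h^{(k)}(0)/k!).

f: a_k = 4, 2, -1/2, 1/4, -5/32, 7/64, …
g: a_k = 3, 3, 9, 15, 33, 63, …
L₀ := L_f ⊗_s L_g (sym. prod.), ord ≤ 1.
L = (3 + 6·x) + (-2 + 2·x + 4·x^2)·Dx  (order 1).
h: a_k = 12, 18, 81/2, 309/4, 5049/32, 20007/64, …
ICs: h(0) = 12.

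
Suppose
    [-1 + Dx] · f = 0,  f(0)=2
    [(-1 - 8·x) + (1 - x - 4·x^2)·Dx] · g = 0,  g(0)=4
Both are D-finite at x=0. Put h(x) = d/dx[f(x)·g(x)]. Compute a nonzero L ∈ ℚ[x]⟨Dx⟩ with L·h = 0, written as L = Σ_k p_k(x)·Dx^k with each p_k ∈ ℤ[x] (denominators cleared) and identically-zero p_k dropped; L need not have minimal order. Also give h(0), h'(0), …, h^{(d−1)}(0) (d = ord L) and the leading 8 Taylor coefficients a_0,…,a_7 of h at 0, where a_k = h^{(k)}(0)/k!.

L = (13 + 36·x + 65·x^2 - 56·x^3 + 16·x^4) + (-2 - 5·x + 19·x^2 + 24·x^3 - 16·x^4)·Dx  (order 1).
h: a_k = 16, 104, 352, 3908/3, 11926/3, 188797/15, 1662574/45, 68891713/630, …
ICs: h(0) = 16.

f: a_k = 2, 2, 1, 1/3, 1/12, 1/60, 1/360, 1/2520, …
g: a_k = 4, 4, 20, 36, 116, 260, 724, 1764, …
Sym-product of L_f,L_g gives L₀ (≤ ord 1).
h₀' ⇒ L via d/dx closure of L₀.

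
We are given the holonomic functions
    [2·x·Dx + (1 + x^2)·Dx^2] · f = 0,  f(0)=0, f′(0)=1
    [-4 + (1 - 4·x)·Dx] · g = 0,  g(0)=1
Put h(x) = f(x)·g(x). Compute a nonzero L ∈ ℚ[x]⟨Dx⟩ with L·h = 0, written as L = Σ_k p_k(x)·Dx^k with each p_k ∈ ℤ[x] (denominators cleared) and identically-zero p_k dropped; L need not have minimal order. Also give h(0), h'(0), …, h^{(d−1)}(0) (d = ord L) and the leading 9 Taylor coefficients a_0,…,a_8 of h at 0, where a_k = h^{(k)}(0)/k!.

f: a_k = 0, 1, 0, -1/3, 0, 1/5, 0, -1/7, 0, …
g: a_k = 1, 4, 16, 64, 256, 1024, 4096, 16384, 65536, …
Sym-product of L_f,L_g gives L₀ (≤ ord 2).
L = 8·x + (8 - 2·x + 16·x^2)·Dx + (-1 + 4·x - x^2 + 4·x^3)·Dx^2  (order 2).
h: a_k = 0, 1, 4, 47/3, 188/3, 3763/15, 15052/15, 421441/105, 1685764/105, …
ICs: h(0) = 0, h′(0) = 1.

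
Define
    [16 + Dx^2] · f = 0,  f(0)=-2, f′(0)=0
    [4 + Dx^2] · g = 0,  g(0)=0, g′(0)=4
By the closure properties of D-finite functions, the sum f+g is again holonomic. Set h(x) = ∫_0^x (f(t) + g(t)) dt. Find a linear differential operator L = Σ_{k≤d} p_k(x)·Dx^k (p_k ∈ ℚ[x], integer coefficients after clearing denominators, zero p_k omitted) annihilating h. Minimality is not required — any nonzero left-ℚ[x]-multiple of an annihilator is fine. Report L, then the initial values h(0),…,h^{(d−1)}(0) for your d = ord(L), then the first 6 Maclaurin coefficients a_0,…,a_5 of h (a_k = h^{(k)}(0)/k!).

f: a_k = -2, 0, 16, 0, -64/3, 0, …
g: a_k = 0, 4, 0, -8/3, 0, 8/15, …
h₀=f+g: left-lcm gives L₀, ord ≤ 4.
h=∫h₀ ⇒ L = L₀·Dx.
L = 64·Dx + 20·Dx^3 + Dx^5  (order 5).
h: a_k = 0, -2, 2, 16/3, -2/3, -64/15, …
ICs: h(0) = 0, h′(0) = -2, h′′(0) = 4, h′′′(0) = 32, h′′′′(0) = -16.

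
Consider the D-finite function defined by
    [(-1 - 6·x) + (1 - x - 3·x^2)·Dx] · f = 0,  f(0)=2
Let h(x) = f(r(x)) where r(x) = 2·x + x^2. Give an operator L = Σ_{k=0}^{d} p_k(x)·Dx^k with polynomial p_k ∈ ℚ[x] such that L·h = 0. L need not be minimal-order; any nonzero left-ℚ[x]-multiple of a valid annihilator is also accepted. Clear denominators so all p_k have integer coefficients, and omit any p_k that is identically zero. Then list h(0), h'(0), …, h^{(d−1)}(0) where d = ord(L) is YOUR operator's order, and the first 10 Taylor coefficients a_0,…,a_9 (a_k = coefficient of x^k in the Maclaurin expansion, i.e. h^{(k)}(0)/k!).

f: a_k = 2, 2, 8, 14, 38, 80, 194, 434, 1016, 2318, …
L₀ from L_f via x↦r, Dx↦r'^{-1}Dx.
L = (2 + 26·x + 36·x^2 + 12·x^3) + (-1 + 2·x + 13·x^2 + 12·x^3 + 3·x^4)·Dx  (order 1).
h: a_k = 2, 4, 34, 144, 784, 3860, 19742, 99504, 504326, 2550688, …
ICs: h(0) = 2.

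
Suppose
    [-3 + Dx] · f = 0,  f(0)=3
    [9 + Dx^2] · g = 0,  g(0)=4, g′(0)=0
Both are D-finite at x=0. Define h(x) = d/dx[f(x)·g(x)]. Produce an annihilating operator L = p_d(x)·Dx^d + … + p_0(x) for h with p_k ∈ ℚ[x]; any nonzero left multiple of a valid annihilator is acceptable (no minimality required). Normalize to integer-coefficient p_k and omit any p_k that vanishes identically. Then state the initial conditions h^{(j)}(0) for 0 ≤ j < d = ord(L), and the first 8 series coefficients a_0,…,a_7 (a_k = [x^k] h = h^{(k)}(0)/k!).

f: a_k = 3, 9, 27/2, 27/2, 81/8, 243/40, 243/80, 729/560, …
g: a_k = 4, 0, -18, 0, 27/2, 0, -81/20, 0, …
Product ⇒ symmetric product L₀, ord ≤ 2.
h₀' ⇒ L via d/dx closure of L₀.
L = 18 - 6·Dx + Dx^2  (order 2).
h: a_k = 36, 0, -324, -648, -486, 0, 1458/5, 8748/35, …
ICs: h(0) = 36, h′(0) = 0.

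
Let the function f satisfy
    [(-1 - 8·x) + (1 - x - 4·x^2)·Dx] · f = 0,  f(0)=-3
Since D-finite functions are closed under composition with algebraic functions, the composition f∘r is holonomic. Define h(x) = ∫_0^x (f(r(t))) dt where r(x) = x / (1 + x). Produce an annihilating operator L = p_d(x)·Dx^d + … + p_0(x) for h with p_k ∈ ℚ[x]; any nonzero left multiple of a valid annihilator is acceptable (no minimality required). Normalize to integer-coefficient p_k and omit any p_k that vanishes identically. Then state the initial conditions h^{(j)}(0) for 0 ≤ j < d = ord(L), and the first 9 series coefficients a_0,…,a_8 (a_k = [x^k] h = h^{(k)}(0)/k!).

f: a_k = -3, -3, -15, -27, -87, -195, -543, -1323, -3495, …
L₀ from L_f via x↦r, Dx↦r'^{-1}Dx.
Integrate: L := L₀·Dx.
L = (1 + 9·x)·Dx + (-1 - 2·x + 3·x^2 + 4·x^3)·Dx^2  (order 2).
h: a_k = 0, -3, -3/2, -4, 0, -48/5, 8, -240/7, 54, …
ICs: h(0) = 0, h′(0) = -3.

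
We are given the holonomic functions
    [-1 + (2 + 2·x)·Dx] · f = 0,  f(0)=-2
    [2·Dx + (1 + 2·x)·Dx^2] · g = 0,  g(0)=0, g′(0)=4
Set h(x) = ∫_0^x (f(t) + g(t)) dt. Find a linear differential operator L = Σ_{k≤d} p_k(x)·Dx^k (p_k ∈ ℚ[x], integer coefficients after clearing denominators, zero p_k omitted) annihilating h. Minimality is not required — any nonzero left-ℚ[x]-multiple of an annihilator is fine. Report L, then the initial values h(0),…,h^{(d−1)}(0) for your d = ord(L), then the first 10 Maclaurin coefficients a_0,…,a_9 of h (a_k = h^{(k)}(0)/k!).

L = (10 + 4·x)·Dx^2 + (29 + 52·x + 20·x^2)·Dx^3 + (6 + 22·x + 24·x^2 + 8·x^3)·Dx^4  (order 4).
h: a_k = 0, -2, 3/2, -5/4, 125/96, -507/320, 2719/1280, -32705/10752, 261913/57344, -1048147/147456, …
ICs: h(0) = 0, h′(0) = -2, h′′(0) = 3, h′′′(0) = -15/2.

f: a_k = -2, -1, 1/4, -1/8, 5/64, -7/128, 21/512, -33/1024, 429/16384, -715/32768, …
g: a_k = 0, 4, -4, 16/3, -8, 64/5, -64/3, 256/7, -64, 1024/9, …
L₀ := lclm(L_f,L_g); ord L₀ ≤ 1+2.
∫: right-multiply L₀ by Dx.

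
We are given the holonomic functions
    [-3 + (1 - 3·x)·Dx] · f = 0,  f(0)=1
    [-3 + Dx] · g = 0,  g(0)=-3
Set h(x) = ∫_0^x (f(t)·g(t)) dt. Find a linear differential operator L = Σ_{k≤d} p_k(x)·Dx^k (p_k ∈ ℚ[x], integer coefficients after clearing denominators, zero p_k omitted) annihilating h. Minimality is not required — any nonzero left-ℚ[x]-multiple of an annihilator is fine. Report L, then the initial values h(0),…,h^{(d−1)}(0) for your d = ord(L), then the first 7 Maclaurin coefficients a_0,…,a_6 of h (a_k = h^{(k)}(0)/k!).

f: a_k = 1, 3, 9, 27, 81, 243, 729, …
g: a_k = -3, -9, -27/2, -27/2, -81/8, -243/40, -243/80, …
Sym-product of L_f,L_g gives L₀ (≤ ord 1).
∫: right-multiply L₀ by Dx.
L = (6 - 9·x)·Dx + (-1 + 3·x)·Dx^2  (order 2).
h: a_k = 0, -3, -9, -45/2, -54, -1053/8, -13203/40, …
ICs: h(0) = 0, h′(0) = -3.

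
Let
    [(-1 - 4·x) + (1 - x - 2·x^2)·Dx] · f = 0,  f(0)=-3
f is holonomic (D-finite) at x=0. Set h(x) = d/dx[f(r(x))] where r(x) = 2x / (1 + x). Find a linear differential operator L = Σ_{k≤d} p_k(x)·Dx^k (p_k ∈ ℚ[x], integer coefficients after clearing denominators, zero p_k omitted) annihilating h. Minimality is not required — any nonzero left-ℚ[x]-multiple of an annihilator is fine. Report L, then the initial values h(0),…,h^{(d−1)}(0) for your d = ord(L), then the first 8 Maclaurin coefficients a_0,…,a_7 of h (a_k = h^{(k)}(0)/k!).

f: a_k = -3, -3, -9, -15, -33, -63, -129, -255, …
h₀=f(r): pull back L_f along r ⇒ L₀.
Derive L from L₀ (diff closure).
L = (10 + 54·x + 270·x^2 + 162·x^3) + (-1 - 10·x + 90·x^3 + 81·x^4)·Dx  (order 1).
h: a_k = -6, -60, -162, -1080, -2430, -14580, -30618, -174960, …
ICs: h(0) = -6.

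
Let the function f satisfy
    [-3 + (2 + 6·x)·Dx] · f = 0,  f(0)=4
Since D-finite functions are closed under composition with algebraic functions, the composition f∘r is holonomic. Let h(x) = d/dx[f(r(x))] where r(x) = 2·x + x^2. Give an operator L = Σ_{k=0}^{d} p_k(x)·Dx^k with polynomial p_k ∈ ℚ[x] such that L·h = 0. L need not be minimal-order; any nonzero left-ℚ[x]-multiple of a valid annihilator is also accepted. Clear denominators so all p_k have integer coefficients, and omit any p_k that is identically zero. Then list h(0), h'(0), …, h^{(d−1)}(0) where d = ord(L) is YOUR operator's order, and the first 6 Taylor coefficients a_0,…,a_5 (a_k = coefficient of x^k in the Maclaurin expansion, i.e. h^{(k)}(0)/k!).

f: a_k = 4, 6, -9/2, 27/4, -405/32, 1701/64, …
f∘r: x↦r, Dx↦Dx/r' in L_f ⇒ L₀.
h₀' ⇒ L via d/dx closure of L₀.
L = -2 + (-1 - 7·x - 9·x^2 - 3·x^3)·Dx  (order 1).
h: a_k = 12, -24, 108, -504, 2430, -11988, …
ICs: h(0) = 12.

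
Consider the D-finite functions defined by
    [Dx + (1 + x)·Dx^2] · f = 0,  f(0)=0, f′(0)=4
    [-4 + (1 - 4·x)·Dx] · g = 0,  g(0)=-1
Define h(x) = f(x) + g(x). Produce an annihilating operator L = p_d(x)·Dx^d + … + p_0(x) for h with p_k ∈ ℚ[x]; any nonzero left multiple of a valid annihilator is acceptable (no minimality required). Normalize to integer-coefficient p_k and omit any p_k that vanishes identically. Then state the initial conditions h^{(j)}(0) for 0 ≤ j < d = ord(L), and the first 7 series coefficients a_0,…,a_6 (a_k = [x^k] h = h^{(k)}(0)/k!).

f: a_k = 0, 4, -2, 4/3, -1, 4/5, -2/3, …
g: a_k = -1, -4, -16, -64, -256, -1024, -4096, …
h₀=f+g: left-lcm gives L₀, ord ≤ 3.
L = (-112 - 32·x)·Dx + (-94 - 208·x - 64·x^2)·Dx^2 + (9 - 23·x - 48·x^2 - 16·x^3)·Dx^3  (order 3).
h: a_k = -1, 0, -18, -188/3, -257, -5116/5, -12290/3, …
ICs: h(0) = -1, h′(0) = 0, h′′(0) = -36.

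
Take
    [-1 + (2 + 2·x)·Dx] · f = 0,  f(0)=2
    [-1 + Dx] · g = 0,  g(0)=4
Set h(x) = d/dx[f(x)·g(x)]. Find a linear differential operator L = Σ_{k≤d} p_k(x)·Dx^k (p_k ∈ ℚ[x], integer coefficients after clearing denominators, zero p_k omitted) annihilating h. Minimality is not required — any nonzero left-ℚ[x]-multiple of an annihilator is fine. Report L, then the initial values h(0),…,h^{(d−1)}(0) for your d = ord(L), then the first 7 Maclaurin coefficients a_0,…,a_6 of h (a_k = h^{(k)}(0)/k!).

f: a_k = 2, 1, -1/4, 1/8, -5/64, 7/128, -21/512, …
g: a_k = 4, 4, 2, 2/3, 1/6, 1/30, 1/180, …
Sym-product of L_f,L_g gives L₀ (≤ ord 1).
Differentiate: ansatz ord ≤ ord L₀ ⇒ L.
L = (7 + 12·x + 4·x^2) + (-6 - 10·x - 4·x^2)·Dx  (order 1).
h: a_k = 12, 14, 17/2, 11/4, 107/96, -89/960, 1123/3840, …
ICs: h(0) = 12.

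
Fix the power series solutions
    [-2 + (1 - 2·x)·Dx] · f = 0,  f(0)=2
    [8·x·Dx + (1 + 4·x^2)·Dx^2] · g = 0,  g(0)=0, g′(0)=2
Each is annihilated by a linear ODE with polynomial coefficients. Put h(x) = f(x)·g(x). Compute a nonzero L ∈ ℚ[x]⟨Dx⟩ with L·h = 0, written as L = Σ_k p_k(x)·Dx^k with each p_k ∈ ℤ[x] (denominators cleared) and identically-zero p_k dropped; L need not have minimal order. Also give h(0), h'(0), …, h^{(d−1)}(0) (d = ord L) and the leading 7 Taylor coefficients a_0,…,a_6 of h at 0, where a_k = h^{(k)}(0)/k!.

L = 16·x + (4 - 8·x + 32·x^2)·Dx + (-1 + 2·x - 4·x^2 + 8·x^3)·Dx^2  (order 2).
h: a_k = 0, 4, 8, 32/3, 64/3, 832/15, 1664/15, …
ICs: h(0) = 0, h′(0) = 4.

f: a_k = 2, 4, 8, 16, 32, 64, 128, …
g: a_k = 0, 2, 0, -8/3, 0, 32/5, 0, …
f·g: L₀ = L_f ⊗_s L_g, ord ≤ 1·2.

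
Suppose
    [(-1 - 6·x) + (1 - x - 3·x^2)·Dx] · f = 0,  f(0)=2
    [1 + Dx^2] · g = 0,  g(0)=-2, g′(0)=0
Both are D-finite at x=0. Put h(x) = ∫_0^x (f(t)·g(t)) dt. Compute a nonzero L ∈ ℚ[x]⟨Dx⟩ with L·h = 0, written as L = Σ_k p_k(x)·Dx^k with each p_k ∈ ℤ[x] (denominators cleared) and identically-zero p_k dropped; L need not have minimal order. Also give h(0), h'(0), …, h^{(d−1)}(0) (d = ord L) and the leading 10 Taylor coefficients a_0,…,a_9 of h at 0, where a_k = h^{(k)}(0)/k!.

L = (5 + x + 3·x^2)·Dx + (2 + 12·x)·Dx^2 + (-1 + x + 3·x^2)·Dx^3  (order 3).
h: a_k = 0, -4, -2, -14/3, -13/2, -409/30, -877/36, -9017/180, -142049/1440, -18558737/90720, …
ICs: h(0) = 0, h′(0) = -4, h′′(0) = -4.

f: a_k = 2, 2, 8, 14, 38, 80, 194, 434, 1016, 2318, …
g: a_k = -2, 0, 1, 0, -1/12, 0, 1/360, 0, -1/20160, 0, …
h₀=f·g: eliminate ⇒ L₀, order ≤ 1·2.
∫: right-multiply L₀ by Dx.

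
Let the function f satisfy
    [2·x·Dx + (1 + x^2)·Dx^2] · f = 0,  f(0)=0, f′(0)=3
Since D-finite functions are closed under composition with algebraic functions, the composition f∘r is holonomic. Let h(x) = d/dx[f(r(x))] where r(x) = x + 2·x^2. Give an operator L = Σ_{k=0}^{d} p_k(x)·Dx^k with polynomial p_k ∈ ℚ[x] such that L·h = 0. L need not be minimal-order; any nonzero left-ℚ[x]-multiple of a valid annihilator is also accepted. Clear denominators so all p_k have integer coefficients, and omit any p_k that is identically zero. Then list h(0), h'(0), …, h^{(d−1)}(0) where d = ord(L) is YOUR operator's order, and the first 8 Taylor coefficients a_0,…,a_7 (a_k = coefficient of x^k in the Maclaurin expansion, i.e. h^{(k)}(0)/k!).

L = (-4 + 2·x + 16·x^2 + 48·x^3 + 48·x^4) + (1 + 4·x + x^2 + 8·x^3 + 20·x^4 + 16·x^5)·Dx  (order 1).
h: a_k = 3, 12, -3, -24, -57, -12, 165, 336, …
ICs: h(0) = 3.

f: a_k = 0, 3, 0, -1, 0, 3/5, 0, -3/7, …
Change of var in L_f (x↦r) gives L₀.
h₀' ⇒ L via d/dx closure of L₀.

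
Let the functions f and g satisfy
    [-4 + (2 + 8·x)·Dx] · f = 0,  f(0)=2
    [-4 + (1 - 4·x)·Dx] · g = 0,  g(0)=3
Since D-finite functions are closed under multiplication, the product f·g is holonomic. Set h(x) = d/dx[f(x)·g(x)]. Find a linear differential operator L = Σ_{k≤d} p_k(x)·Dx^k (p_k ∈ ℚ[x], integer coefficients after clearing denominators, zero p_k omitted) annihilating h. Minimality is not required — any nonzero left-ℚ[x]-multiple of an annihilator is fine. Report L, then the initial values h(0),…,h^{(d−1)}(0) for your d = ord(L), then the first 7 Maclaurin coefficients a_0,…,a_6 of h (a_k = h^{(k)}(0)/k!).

L = (22 + 144·x + 96·x^2) + (-3 - 4·x + 48·x^2 + 64·x^3)·Dx  (order 1).
h: a_k = 36, 264, 1656, 8592, 43800, 207216, 978096, …
ICs: h(0) = 36.

f: a_k = 2, 4, -4, 8, -20, 56, -168, …
g: a_k = 3, 12, 48, 192, 768, 3072, 12288, …
L₀ := L_f ⊗_s L_g (sym. prod.), ord ≤ 1.
h₀' ⇒ L via d/dx closure of L₀.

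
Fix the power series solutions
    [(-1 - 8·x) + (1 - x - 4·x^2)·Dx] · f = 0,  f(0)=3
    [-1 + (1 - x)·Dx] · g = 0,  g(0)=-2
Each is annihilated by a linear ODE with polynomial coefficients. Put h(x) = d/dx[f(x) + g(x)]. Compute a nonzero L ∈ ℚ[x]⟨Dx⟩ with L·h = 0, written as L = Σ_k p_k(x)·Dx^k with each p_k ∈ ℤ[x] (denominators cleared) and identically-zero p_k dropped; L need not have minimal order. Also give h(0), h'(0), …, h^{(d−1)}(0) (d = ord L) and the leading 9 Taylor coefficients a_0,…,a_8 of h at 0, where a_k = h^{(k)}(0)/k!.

L = (-6 - 96·x - 384·x^3 + 96·x^4) + (6 + 42·x - 24·x^2 + 144·x^3 - 372·x^4 + 96·x^5)·Dx + (-1 + 2·x - 9·x^2 + 24·x^3 + 28·x^4 - 60·x^5 + 16·x^6)·Dx^2  (order 2).
h: a_k = 1, 26, 75, 340, 965, 3246, 9247, 27944, 79065, …
ICs: h(0) = 1, h′(0) = 26.

f: a_k = 3, 3, 15, 27, 87, 195, 543, 1323, 3495, …
g: a_k = -2, -2, -2, -2, -2, -2, -2, -2, -2, …
Sum ⇒ L₀ = lclm(L_f,L_g) in ℚ(x)⟨Dx⟩.
h=h₀': d/dx-closure on L₀ ⇒ L.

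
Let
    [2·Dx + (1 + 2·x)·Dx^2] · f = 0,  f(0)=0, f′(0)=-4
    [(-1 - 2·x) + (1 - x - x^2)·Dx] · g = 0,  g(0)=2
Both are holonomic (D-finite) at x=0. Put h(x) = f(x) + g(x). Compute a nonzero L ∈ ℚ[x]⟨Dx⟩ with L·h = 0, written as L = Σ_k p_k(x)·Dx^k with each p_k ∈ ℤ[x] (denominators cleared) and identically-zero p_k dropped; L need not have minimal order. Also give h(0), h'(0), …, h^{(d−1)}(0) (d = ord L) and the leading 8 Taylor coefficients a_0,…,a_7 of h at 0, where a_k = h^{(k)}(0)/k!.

L = (-34 - 92·x - 116·x^2 - 48·x^3 - 24·x^4)·Dx + (-5 - 60·x - 170·x^2 - 180·x^3 - 100·x^4 - 40·x^5)·Dx^2 + (3 + 11·x + 5·x^2 - 20·x^3 - 30·x^4 - 24·x^5 - 8·x^6)·Dx^3  (order 3).
h: a_k = 2, -2, 8, 2/3, 18, 16/5, 142/3, 38/7, …
ICs: h(0) = 2, h′(0) = -2, h′′(0) = 16.

f: a_k = 0, -4, 4, -16/3, 8, -64/5, 64/3, -256/7, …
g: a_k = 2, 2, 4, 6, 10, 16, 26, 42, …
f+g: L₀ = lclm(L_f,L_g), ord ≤ 2+1.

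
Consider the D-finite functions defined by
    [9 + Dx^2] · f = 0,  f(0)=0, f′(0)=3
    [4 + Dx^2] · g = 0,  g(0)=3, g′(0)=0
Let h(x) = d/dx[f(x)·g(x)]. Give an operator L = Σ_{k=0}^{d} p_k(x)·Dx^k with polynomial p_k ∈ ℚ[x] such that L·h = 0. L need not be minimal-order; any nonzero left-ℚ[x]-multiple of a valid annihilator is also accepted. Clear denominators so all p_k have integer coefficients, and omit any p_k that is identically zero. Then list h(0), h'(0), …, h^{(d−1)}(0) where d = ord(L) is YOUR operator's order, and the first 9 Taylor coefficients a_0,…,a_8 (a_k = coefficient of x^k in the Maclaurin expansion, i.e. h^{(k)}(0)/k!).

f: a_k = 0, 3, 0, -9/2, 0, 81/40, 0, -243/560, 0, …
g: a_k = 3, 0, -6, 0, 2, 0, -4/15, 0, 2/105, …
f·g: L₀ = L_f ⊗_s L_g, ord ≤ 2·2.
h₀' ⇒ L via d/dx closure of L₀.
L = 25 + 26·Dx^2 + Dx^4  (order 4).
h: a_k = 9, 0, -189/2, 0, 1563/8, 0, -13021/80, 0, 46503/640, …
ICs: h(0) = 9, h′(0) = 0, h′′(0) = -189, h′′′(0) = 0.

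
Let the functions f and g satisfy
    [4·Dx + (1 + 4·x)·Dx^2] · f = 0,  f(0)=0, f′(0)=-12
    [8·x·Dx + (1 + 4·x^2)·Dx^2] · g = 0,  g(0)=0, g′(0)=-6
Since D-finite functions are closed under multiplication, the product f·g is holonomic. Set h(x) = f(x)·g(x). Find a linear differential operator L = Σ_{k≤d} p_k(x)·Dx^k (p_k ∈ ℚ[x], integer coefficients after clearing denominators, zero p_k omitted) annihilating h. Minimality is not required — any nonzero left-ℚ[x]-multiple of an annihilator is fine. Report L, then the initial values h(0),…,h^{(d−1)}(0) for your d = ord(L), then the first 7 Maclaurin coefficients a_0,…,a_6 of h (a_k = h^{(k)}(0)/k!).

f: a_k = 0, -12, 24, -64, 192, -3072/5, 2048, …
g: a_k = 0, -6, 0, 8, 0, -96/5, 0, …
Product ⇒ symmetric product L₀, ord ≤ 4.
L = (96 + 640·x + 1408·x^2 + 7680·x^3 + 15360·x^4 + 26624·x^5 + 8192·x^7)·Dx + (24 + 320·x + 2656·x^2 + 9728·x^3 + 28160·x^4 + 47616·x^5 + 71680·x^6 + 6144·x^7 + 28672·x^8)·Dx^2 + (12 + 104·x + 672·x^2 + 2976·x^3 + 8256·x^4 + 18048·x^5 + 24576·x^6 + 35328·x^7 + 6144·x^8 + 16384·x^9)·Dx^3 + (1 + 12·x + 68·x^2 + 256·x^3 + 696·x^4 + 1536·x^5 + 2688·x^6 + 3072·x^7 + 4224·x^8 + 1024·x^9 + 2048·x^10)·Dx^4  (order 4).
h: a_k = 0, 0, 72, -144, 288, -960, 17024/5, …
ICs: h(0) = 0, h′(0) = 0, h′′(0) = 144, h′′′(0) = -864.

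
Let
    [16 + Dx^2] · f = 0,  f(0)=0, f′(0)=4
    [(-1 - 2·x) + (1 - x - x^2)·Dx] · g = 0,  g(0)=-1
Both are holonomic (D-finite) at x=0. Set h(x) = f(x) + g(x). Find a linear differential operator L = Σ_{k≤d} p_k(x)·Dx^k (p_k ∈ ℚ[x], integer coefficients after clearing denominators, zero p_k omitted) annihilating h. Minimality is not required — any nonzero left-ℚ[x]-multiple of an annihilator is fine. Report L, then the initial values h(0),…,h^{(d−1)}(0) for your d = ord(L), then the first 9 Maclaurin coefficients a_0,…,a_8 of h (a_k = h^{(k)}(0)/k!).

L = (-272 - 384·x + 352·x^2 - 192·x^3 - 640·x^4 - 256·x^5) + (160 - 368·x - 32·x^2 + 544·x^3 - 48·x^4 - 384·x^5 - 128·x^6)·Dx + (-17 - 24·x + 22·x^2 - 12·x^3 - 40·x^4 - 16·x^5)·Dx^2 + (10 - 23·x - 2·x^2 + 34·x^3 - 3·x^4 - 24·x^5 - 8·x^6)·Dx^3  (order 3).
h: a_k = -1, 3, -2, -41/3, -5, 8/15, -13, -7639/315, -34, …
ICs: h(0) = -1, h′(0) = 3, h′′(0) = -4.

f: a_k = 0, 4, 0, -32/3, 0, 128/15, 0, -1024/315, 0, …
g: a_k = -1, -1, -2, -3, -5, -8, -13, -21, -34, …
L₀ := lclm(L_f,L_g); ord L₀ ≤ 2+1.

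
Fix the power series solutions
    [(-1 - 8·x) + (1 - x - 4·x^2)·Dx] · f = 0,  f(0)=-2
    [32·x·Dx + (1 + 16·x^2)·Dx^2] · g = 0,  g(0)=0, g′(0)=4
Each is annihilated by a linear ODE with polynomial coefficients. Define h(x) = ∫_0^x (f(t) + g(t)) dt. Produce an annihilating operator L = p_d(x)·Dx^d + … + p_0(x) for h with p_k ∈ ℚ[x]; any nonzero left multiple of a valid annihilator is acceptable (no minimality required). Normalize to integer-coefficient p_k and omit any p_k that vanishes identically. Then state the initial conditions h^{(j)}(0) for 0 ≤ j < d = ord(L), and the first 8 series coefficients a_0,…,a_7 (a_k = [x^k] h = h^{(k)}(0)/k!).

L = (-160 + 640·x + 14848·x^2 + 36864·x^3 + 178176·x^4 + 98304·x^6)·Dx^2 + (43 + 336·x + 16·x^2 + 3072·x^3 + 35072·x^4 + 124928·x^5 + 12288·x^6 + 98304·x^7)·Dx^3 + (-5 - 23·x - 272·x^2 - 16·x^3 - 2368·x^4 + 5888·x^5 + 12288·x^6 + 4096·x^7 + 16384·x^8)·Dx^4  (order 4).
h: a_k = 0, -2, 1, -10/3, -59/6, -58/5, 187/15, -362/7, …
ICs: h(0) = 0, h′(0) = -2, h′′(0) = 2, h′′′(0) = -20.

f: a_k = -2, -2, -10, -18, -58, -130, -362, -882, …
g: a_k = 0, 4, 0, -64/3, 0, 1024/5, 0, -16384/7, …
h₀=f+g: left-lcm gives L₀, ord ≤ 3.
∫: right-multiply L₀ by Dx.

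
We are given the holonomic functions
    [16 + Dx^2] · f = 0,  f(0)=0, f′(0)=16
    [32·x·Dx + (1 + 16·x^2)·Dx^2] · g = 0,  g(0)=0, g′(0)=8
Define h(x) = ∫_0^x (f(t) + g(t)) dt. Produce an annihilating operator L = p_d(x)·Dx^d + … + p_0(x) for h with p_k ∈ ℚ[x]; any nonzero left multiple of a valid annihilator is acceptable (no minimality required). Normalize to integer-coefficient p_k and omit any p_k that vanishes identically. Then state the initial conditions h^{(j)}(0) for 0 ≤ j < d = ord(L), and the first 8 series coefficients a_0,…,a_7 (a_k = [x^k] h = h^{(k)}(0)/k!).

f: a_k = 0, 16, 0, -128/3, 0, 512/15, 0, -4096/315, …
g: a_k = 0, 8, 0, -128/3, 0, 2048/5, 0, -32768/7, …
Weyl lclm of L_f,L_g ⇒ L₀ (ord ≤ 4).
∫: right-multiply L₀ by Dx.
L = (-5632·x + 114688·x^3 + 131072·x^5)·Dx^2 + (-16 + 1792·x^2 + 36864·x^4 + 65536·x^6)·Dx^3 + (-352·x + 7168·x^3 + 8192·x^5)·Dx^4 + (-1 + 112·x^2 + 2304·x^4 + 4096·x^6)·Dx^5  (order 5).
h: a_k = 0, 0, 12, 0, -64/3, 0, 3328/45, 0, …
ICs: h(0) = 0, h′(0) = 0, h′′(0) = 24, h′′′(0) = 0, h′′′′(0) = -512.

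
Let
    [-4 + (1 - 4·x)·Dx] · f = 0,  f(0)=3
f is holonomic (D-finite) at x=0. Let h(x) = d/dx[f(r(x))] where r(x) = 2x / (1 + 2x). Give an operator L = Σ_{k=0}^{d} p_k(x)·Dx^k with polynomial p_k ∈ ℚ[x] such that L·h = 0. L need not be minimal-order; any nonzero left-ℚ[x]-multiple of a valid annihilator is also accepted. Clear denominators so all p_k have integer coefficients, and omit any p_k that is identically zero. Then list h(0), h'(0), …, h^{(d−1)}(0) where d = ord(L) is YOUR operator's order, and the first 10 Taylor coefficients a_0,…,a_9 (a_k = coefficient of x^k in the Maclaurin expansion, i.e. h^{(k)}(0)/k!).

f: a_k = 3, 12, 48, 192, 768, 3072, 12288, 49152, 196608, 786432, …
Substitute x→r, Dx→(1/r')Dx; clear ⇒ L₀.
h=h₀': d/dx-closure on L₀ ⇒ L.
L = 12 + (-1 + 6·x)·Dx  (order 1).
h: a_k = 24, 288, 2592, 20736, 155520, 1119744, 7838208, 53747712, 362797056, 2418647040, …
ICs: h(0) = 24.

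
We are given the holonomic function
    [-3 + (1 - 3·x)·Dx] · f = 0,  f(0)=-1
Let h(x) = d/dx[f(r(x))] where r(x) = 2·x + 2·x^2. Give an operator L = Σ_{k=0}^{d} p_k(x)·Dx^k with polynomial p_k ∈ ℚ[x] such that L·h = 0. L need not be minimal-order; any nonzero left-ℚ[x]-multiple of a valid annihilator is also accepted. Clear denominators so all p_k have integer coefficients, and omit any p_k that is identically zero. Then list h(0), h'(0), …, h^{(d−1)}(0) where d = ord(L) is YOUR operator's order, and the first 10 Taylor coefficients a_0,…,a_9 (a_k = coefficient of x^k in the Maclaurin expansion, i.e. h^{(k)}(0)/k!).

f: a_k = -1, -3, -9, -27, -81, -243, -729, -2187, -6561, -19683, …
f∘r: x↦r, Dx↦Dx/r' in L_f ⇒ L₀.
Differentiate: ansatz ord ≤ ord L₀ ⇒ L.
L = (14 + 36·x + 36·x^2) + (-1 + 4·x + 18·x^2 + 12·x^3)·Dx  (order 1).
h: a_k = -6, -84, -864, -7920, -68040, -561168, -4499712, -35344512, -273287520, -2087000640, …
ICs: h(0) = -6.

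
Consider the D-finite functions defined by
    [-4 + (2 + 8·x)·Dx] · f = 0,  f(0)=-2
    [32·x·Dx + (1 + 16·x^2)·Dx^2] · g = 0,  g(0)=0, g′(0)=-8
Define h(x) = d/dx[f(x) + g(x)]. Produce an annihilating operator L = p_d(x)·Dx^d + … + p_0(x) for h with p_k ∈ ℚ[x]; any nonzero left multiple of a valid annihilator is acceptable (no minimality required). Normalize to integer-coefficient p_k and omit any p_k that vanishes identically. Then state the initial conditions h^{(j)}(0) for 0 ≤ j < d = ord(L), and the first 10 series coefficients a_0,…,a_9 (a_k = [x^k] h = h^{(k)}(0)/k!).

L = (-32 - 320·x + 1536·x^2 + 3072·x^3) + (-22 - 128·x + 320·x^2 + 6144·x^3 + 10752·x^4)·Dx + (-1 + 12·x + 96·x^2 + 384·x^3 + 1792·x^4 + 3072·x^5)·Dx^2  (order 2).
h: a_k = -12, 8, 104, 80, -2328, 1008, 29072, 13728, -575768, 194480, …
ICs: h(0) = -12, h′(0) = 8.

f: a_k = -2, -4, 4, -8, 20, -56, 168, -528, 1716, -5720, …
g: a_k = 0, -8, 0, 128/3, 0, -2048/5, 0, 32768/7, 0, -524288/9, …
L₀ := lclm(L_f,L_g); ord L₀ ≤ 1+2.
Derive L from L₀ (diff closure).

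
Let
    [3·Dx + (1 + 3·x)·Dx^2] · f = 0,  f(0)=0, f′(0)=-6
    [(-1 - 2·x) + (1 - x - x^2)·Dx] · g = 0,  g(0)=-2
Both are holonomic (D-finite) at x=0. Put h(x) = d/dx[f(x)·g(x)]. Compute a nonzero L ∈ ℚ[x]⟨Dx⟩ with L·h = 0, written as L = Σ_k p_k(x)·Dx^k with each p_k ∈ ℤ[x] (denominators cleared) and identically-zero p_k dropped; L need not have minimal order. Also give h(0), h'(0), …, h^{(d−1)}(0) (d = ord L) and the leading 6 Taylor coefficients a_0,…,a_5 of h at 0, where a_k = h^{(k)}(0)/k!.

L = (102 + 270·x + 324·x^2) + (-3 + 93·x + 324·x^2 + 252·x^3)·Dx + (-5 - 22·x - 4·x^2 + 63·x^3 + 36·x^4)·Dx^2  (order 2).
h: a_k = 12, -12, 126, -180, 957, -10188/5, …
ICs: h(0) = 12, h′(0) = -12.

f: a_k = 0, -6, 9, -18, 81/2, -486/5, …
g: a_k = -2, -2, -4, -6, -10, -16, …
Sym-product of L_f,L_g gives L₀ (≤ ord 2).
Differentiate: ansatz ord ≤ ord L₀ ⇒ L.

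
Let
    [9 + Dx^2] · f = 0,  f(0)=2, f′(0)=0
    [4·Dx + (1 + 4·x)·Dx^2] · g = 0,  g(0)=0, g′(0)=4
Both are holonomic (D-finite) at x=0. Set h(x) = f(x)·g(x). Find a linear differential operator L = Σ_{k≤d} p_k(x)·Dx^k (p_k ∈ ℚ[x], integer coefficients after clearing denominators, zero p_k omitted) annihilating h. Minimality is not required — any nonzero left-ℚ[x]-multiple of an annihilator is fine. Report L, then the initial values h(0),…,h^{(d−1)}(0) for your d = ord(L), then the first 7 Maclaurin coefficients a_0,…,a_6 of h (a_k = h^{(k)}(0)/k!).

L = (-2043 - 1296·x + 44064·x^2 + 186624·x^3 + 186624·x^4) + (72 + 5472·x + 31104·x^2 + 41472·x^3)·Dx + (-182 + 864·x + 12096·x^2 + 41472·x^3 + 41472·x^4)·Dx^2 + (8 + 608·x + 3456·x^2 + 4608·x^3)·Dx^3 + (5 + 112·x + 800·x^2 + 2304·x^3 + 2304·x^4)·Dx^4  (order 4).
h: a_k = 0, 8, -16, 20/3, -56, 1223/5, -2530/3, …
ICs: h(0) = 0, h′(0) = 8, h′′(0) = -32, h′′′(0) = 40.

f: a_k = 2, 0, -9, 0, 27/4, 0, -81/40, …
g: a_k = 0, 4, -8, 64/3, -64, 1024/5, -2048/3, …
L₀ := L_f ⊗_s L_g (sym. prod.), ord ≤ 4.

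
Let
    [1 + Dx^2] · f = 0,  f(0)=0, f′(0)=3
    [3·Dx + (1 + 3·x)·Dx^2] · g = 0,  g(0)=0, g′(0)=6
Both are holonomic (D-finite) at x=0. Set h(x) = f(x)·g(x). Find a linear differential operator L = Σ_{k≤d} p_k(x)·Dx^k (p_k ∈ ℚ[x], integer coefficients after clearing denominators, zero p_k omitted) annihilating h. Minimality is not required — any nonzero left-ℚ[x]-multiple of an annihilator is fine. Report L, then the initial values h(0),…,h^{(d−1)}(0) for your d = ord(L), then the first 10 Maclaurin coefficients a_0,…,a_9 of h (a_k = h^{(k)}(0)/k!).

f: a_k = 0, 3, 0, -1/2, 0, 1/40, 0, -1/1680, 0, 1/120960, …
g: a_k = 0, 6, -9, 18, -81/2, 486/5, -243, 4374/7, -6561/4, 4374, …
h₀=f·g: eliminate ⇒ L₀, order ≤ 2·2.
L = (-203 - 222·x - 189·x^2 + 432·x^3 + 324·x^4) + (-84 - 108·x + 648·x^2 + 648·x^3)·Dx + (-208 - 228·x - 54·x^2 + 864·x^3 + 648·x^4)·Dx^2 + (-84 - 108·x + 648·x^2 + 648·x^3)·Dx^3 + (-5 - 6·x + 135·x^2 + 432·x^3 + 324·x^4)·Dx^4  (order 4).
h: a_k = 0, 0, 18, -27, 51, -117, 1131/4, -28359/40, 511397/280, -168009/35, …
ICs: h(0) = 0, h′(0) = 0, h′′(0) = 36, h′′′(0) = -162.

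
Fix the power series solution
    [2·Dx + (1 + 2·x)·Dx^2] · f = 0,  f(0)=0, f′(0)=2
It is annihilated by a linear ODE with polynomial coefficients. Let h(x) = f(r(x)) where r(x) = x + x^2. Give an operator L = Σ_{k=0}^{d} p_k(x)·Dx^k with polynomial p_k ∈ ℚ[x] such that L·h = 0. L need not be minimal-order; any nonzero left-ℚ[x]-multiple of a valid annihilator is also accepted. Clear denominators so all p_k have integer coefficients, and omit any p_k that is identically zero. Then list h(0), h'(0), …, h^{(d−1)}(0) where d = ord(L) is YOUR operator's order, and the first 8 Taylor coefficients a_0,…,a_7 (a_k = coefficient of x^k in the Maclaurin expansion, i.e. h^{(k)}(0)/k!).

L = (4·x + 4·x^2)·Dx + (1 + 4·x + 6·x^2 + 4·x^3)·Dx^2  (order 2).
h: a_k = 0, 2, 0, -4/3, 2, -8/5, 0, 16/7, …
ICs: h(0) = 0, h′(0) = 2.

f: a_k = 0, 2, -2, 8/3, -4, 32/5, -32/3, 128/7, …
L₀ from L_f via x↦r, Dx↦r'^{-1}Dx.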